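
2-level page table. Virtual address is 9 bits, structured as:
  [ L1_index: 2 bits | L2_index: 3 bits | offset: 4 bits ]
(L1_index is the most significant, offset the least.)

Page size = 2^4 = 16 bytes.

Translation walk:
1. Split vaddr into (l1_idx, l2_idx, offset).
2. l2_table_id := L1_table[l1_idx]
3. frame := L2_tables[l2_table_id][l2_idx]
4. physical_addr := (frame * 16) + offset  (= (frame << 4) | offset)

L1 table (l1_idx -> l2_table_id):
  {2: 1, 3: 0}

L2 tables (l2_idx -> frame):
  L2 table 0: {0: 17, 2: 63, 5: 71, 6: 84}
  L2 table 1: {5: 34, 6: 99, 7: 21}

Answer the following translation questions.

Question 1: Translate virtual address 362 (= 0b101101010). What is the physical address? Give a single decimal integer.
Answer: 1594

Derivation:
vaddr = 362 = 0b101101010
Split: l1_idx=2, l2_idx=6, offset=10
L1[2] = 1
L2[1][6] = 99
paddr = 99 * 16 + 10 = 1594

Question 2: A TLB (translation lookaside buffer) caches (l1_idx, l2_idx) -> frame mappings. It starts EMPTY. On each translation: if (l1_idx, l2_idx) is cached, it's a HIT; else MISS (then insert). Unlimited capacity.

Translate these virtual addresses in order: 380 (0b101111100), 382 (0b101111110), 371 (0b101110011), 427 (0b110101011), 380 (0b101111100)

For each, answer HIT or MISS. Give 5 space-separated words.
vaddr=380: (2,7) not in TLB -> MISS, insert
vaddr=382: (2,7) in TLB -> HIT
vaddr=371: (2,7) in TLB -> HIT
vaddr=427: (3,2) not in TLB -> MISS, insert
vaddr=380: (2,7) in TLB -> HIT

Answer: MISS HIT HIT MISS HIT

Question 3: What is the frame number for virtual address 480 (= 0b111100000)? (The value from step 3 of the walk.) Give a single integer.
vaddr = 480: l1_idx=3, l2_idx=6
L1[3] = 0; L2[0][6] = 84

Answer: 84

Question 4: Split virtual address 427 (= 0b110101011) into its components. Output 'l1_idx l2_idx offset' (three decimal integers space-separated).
vaddr = 427 = 0b110101011
  top 2 bits -> l1_idx = 3
  next 3 bits -> l2_idx = 2
  bottom 4 bits -> offset = 11

Answer: 3 2 11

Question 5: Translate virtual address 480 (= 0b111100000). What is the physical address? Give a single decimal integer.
Answer: 1344

Derivation:
vaddr = 480 = 0b111100000
Split: l1_idx=3, l2_idx=6, offset=0
L1[3] = 0
L2[0][6] = 84
paddr = 84 * 16 + 0 = 1344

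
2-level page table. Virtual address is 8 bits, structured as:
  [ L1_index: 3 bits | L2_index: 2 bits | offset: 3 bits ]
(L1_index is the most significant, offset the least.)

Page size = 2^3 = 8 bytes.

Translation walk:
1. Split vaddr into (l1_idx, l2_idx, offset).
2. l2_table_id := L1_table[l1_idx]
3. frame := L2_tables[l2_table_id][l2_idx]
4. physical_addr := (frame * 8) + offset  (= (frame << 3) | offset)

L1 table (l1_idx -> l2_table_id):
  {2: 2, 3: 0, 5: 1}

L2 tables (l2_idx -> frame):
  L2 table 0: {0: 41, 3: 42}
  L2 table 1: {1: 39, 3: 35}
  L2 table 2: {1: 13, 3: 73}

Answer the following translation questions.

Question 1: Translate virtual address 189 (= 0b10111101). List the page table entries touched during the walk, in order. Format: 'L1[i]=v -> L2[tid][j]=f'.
Answer: L1[5]=1 -> L2[1][3]=35

Derivation:
vaddr = 189 = 0b10111101
Split: l1_idx=5, l2_idx=3, offset=5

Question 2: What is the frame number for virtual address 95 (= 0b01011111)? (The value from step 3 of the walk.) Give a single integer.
Answer: 73

Derivation:
vaddr = 95: l1_idx=2, l2_idx=3
L1[2] = 2; L2[2][3] = 73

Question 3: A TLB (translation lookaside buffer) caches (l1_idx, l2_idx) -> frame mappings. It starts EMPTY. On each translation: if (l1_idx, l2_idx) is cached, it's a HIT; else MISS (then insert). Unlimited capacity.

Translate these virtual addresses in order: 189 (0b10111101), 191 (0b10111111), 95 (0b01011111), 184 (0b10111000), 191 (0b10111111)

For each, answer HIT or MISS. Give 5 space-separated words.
Answer: MISS HIT MISS HIT HIT

Derivation:
vaddr=189: (5,3) not in TLB -> MISS, insert
vaddr=191: (5,3) in TLB -> HIT
vaddr=95: (2,3) not in TLB -> MISS, insert
vaddr=184: (5,3) in TLB -> HIT
vaddr=191: (5,3) in TLB -> HIT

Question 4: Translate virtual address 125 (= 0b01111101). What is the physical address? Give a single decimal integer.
Answer: 341

Derivation:
vaddr = 125 = 0b01111101
Split: l1_idx=3, l2_idx=3, offset=5
L1[3] = 0
L2[0][3] = 42
paddr = 42 * 8 + 5 = 341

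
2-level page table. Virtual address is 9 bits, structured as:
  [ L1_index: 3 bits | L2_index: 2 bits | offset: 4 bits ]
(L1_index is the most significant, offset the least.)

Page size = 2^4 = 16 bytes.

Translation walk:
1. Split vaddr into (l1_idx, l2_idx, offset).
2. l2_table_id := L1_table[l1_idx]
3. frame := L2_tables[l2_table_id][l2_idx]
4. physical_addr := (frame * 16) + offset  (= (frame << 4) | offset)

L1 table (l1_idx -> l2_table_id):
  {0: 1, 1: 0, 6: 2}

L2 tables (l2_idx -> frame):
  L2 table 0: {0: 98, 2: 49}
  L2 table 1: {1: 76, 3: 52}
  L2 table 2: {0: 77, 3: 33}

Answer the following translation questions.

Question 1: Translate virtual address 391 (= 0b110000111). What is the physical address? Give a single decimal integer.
Answer: 1239

Derivation:
vaddr = 391 = 0b110000111
Split: l1_idx=6, l2_idx=0, offset=7
L1[6] = 2
L2[2][0] = 77
paddr = 77 * 16 + 7 = 1239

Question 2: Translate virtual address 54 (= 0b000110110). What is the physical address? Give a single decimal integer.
vaddr = 54 = 0b000110110
Split: l1_idx=0, l2_idx=3, offset=6
L1[0] = 1
L2[1][3] = 52
paddr = 52 * 16 + 6 = 838

Answer: 838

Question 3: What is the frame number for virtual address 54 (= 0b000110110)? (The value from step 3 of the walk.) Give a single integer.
Answer: 52

Derivation:
vaddr = 54: l1_idx=0, l2_idx=3
L1[0] = 1; L2[1][3] = 52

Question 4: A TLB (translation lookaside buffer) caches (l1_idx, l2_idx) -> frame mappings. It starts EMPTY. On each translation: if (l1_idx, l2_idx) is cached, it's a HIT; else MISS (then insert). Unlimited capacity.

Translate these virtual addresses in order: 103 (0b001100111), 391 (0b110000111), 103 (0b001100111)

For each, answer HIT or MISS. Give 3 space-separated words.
vaddr=103: (1,2) not in TLB -> MISS, insert
vaddr=391: (6,0) not in TLB -> MISS, insert
vaddr=103: (1,2) in TLB -> HIT

Answer: MISS MISS HIT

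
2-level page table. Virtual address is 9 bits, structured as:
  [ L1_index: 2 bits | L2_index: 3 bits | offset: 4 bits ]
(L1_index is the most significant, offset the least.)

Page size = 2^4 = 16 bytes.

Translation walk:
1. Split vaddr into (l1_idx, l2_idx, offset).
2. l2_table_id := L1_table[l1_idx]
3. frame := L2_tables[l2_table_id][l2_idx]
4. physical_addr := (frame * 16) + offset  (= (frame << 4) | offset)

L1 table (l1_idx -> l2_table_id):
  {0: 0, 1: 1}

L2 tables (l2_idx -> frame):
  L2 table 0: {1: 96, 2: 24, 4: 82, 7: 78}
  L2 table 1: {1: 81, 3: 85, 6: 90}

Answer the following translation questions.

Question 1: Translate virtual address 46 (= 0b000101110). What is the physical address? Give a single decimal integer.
Answer: 398

Derivation:
vaddr = 46 = 0b000101110
Split: l1_idx=0, l2_idx=2, offset=14
L1[0] = 0
L2[0][2] = 24
paddr = 24 * 16 + 14 = 398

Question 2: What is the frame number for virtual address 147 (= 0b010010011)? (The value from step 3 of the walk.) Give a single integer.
vaddr = 147: l1_idx=1, l2_idx=1
L1[1] = 1; L2[1][1] = 81

Answer: 81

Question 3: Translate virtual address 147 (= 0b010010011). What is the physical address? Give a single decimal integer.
vaddr = 147 = 0b010010011
Split: l1_idx=1, l2_idx=1, offset=3
L1[1] = 1
L2[1][1] = 81
paddr = 81 * 16 + 3 = 1299

Answer: 1299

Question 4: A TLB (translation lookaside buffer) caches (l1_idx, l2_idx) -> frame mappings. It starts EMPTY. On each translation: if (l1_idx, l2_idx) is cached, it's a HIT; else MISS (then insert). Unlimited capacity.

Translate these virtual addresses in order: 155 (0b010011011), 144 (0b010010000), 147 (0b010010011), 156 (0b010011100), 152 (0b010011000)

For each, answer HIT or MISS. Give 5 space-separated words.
Answer: MISS HIT HIT HIT HIT

Derivation:
vaddr=155: (1,1) not in TLB -> MISS, insert
vaddr=144: (1,1) in TLB -> HIT
vaddr=147: (1,1) in TLB -> HIT
vaddr=156: (1,1) in TLB -> HIT
vaddr=152: (1,1) in TLB -> HIT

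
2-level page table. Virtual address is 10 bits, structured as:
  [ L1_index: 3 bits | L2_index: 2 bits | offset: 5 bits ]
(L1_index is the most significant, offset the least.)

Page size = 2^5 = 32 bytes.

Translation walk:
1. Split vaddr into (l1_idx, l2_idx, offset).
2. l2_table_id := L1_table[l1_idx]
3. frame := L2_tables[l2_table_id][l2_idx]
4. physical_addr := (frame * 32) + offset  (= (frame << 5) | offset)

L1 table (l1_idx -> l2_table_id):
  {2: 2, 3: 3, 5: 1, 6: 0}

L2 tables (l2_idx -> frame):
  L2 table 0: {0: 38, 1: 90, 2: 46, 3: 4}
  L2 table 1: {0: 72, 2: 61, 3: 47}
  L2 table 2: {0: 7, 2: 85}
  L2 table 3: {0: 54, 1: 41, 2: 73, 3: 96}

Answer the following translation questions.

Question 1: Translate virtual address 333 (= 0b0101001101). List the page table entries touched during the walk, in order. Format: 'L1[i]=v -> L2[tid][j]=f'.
vaddr = 333 = 0b0101001101
Split: l1_idx=2, l2_idx=2, offset=13

Answer: L1[2]=2 -> L2[2][2]=85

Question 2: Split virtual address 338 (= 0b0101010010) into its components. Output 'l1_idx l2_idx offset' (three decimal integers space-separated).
Answer: 2 2 18

Derivation:
vaddr = 338 = 0b0101010010
  top 3 bits -> l1_idx = 2
  next 2 bits -> l2_idx = 2
  bottom 5 bits -> offset = 18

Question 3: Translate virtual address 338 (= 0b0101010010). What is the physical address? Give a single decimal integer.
vaddr = 338 = 0b0101010010
Split: l1_idx=2, l2_idx=2, offset=18
L1[2] = 2
L2[2][2] = 85
paddr = 85 * 32 + 18 = 2738

Answer: 2738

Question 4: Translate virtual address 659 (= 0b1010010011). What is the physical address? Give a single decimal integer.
vaddr = 659 = 0b1010010011
Split: l1_idx=5, l2_idx=0, offset=19
L1[5] = 1
L2[1][0] = 72
paddr = 72 * 32 + 19 = 2323

Answer: 2323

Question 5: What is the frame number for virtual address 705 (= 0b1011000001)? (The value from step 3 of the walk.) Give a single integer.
Answer: 61

Derivation:
vaddr = 705: l1_idx=5, l2_idx=2
L1[5] = 1; L2[1][2] = 61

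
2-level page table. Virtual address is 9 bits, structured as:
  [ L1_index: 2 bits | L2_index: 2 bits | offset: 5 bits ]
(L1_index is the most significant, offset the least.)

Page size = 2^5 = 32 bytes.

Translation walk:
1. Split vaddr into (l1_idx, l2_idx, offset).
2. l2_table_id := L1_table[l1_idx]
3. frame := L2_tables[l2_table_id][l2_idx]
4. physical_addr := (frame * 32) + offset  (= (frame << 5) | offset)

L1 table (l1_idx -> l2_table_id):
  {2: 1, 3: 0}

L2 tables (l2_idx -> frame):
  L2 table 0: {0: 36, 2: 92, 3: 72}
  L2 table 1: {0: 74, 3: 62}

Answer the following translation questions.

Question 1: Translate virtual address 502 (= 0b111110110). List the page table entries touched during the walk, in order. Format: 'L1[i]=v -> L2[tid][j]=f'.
vaddr = 502 = 0b111110110
Split: l1_idx=3, l2_idx=3, offset=22

Answer: L1[3]=0 -> L2[0][3]=72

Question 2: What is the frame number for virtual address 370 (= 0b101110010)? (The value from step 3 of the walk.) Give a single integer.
vaddr = 370: l1_idx=2, l2_idx=3
L1[2] = 1; L2[1][3] = 62

Answer: 62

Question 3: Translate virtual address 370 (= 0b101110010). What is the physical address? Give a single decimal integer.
vaddr = 370 = 0b101110010
Split: l1_idx=2, l2_idx=3, offset=18
L1[2] = 1
L2[1][3] = 62
paddr = 62 * 32 + 18 = 2002

Answer: 2002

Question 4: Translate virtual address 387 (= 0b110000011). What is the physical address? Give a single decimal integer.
vaddr = 387 = 0b110000011
Split: l1_idx=3, l2_idx=0, offset=3
L1[3] = 0
L2[0][0] = 36
paddr = 36 * 32 + 3 = 1155

Answer: 1155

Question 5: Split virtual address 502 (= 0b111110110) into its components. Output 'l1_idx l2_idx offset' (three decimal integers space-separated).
vaddr = 502 = 0b111110110
  top 2 bits -> l1_idx = 3
  next 2 bits -> l2_idx = 3
  bottom 5 bits -> offset = 22

Answer: 3 3 22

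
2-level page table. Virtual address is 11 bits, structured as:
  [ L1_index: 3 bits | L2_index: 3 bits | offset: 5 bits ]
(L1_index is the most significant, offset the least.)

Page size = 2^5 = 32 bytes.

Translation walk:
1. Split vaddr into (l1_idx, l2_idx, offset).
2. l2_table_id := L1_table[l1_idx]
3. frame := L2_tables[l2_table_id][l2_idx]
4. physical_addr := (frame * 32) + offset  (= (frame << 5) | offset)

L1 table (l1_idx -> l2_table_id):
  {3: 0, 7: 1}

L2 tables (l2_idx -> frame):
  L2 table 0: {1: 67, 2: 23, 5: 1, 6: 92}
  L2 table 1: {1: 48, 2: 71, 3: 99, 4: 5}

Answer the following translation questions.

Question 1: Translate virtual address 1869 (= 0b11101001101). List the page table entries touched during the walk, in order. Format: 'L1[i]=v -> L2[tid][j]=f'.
Answer: L1[7]=1 -> L2[1][2]=71

Derivation:
vaddr = 1869 = 0b11101001101
Split: l1_idx=7, l2_idx=2, offset=13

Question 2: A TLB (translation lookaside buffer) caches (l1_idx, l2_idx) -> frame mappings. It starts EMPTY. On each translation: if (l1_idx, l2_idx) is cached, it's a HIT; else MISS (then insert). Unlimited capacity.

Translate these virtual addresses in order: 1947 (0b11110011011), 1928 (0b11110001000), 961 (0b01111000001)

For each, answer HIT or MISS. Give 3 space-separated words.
vaddr=1947: (7,4) not in TLB -> MISS, insert
vaddr=1928: (7,4) in TLB -> HIT
vaddr=961: (3,6) not in TLB -> MISS, insert

Answer: MISS HIT MISS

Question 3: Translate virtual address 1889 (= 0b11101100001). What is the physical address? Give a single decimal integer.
vaddr = 1889 = 0b11101100001
Split: l1_idx=7, l2_idx=3, offset=1
L1[7] = 1
L2[1][3] = 99
paddr = 99 * 32 + 1 = 3169

Answer: 3169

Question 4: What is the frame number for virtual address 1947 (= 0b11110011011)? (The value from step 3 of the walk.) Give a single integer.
Answer: 5

Derivation:
vaddr = 1947: l1_idx=7, l2_idx=4
L1[7] = 1; L2[1][4] = 5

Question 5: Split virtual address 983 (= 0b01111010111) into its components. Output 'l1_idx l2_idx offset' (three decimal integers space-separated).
Answer: 3 6 23

Derivation:
vaddr = 983 = 0b01111010111
  top 3 bits -> l1_idx = 3
  next 3 bits -> l2_idx = 6
  bottom 5 bits -> offset = 23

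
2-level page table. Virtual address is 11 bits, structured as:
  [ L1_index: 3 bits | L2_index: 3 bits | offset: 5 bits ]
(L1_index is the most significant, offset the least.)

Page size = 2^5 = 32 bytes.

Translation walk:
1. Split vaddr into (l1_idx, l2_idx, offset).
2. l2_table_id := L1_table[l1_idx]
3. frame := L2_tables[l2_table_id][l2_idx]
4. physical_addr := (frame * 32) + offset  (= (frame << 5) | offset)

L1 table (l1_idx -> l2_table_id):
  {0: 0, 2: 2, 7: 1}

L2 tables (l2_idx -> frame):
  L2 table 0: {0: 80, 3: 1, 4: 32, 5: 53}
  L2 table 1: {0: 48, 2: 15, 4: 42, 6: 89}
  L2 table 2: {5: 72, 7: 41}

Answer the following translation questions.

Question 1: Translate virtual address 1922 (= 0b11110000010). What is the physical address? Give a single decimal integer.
Answer: 1346

Derivation:
vaddr = 1922 = 0b11110000010
Split: l1_idx=7, l2_idx=4, offset=2
L1[7] = 1
L2[1][4] = 42
paddr = 42 * 32 + 2 = 1346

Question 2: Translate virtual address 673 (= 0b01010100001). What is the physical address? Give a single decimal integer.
Answer: 2305

Derivation:
vaddr = 673 = 0b01010100001
Split: l1_idx=2, l2_idx=5, offset=1
L1[2] = 2
L2[2][5] = 72
paddr = 72 * 32 + 1 = 2305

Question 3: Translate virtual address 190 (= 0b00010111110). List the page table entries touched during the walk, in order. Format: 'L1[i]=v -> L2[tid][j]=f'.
vaddr = 190 = 0b00010111110
Split: l1_idx=0, l2_idx=5, offset=30

Answer: L1[0]=0 -> L2[0][5]=53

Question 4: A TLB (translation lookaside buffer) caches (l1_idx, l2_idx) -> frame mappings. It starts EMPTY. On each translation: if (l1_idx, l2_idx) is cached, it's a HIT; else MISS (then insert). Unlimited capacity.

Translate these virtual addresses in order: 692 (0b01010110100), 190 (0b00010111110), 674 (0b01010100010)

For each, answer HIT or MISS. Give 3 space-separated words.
Answer: MISS MISS HIT

Derivation:
vaddr=692: (2,5) not in TLB -> MISS, insert
vaddr=190: (0,5) not in TLB -> MISS, insert
vaddr=674: (2,5) in TLB -> HIT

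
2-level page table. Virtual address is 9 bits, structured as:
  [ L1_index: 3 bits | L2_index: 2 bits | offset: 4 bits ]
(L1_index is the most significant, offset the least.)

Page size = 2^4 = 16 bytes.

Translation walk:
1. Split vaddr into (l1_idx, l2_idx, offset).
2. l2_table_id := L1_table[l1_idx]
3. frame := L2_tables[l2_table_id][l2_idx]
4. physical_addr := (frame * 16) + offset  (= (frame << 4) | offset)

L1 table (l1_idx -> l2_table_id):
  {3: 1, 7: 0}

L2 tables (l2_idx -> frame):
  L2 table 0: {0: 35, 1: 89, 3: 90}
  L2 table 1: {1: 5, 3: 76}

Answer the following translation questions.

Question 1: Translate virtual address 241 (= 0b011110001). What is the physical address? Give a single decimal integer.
vaddr = 241 = 0b011110001
Split: l1_idx=3, l2_idx=3, offset=1
L1[3] = 1
L2[1][3] = 76
paddr = 76 * 16 + 1 = 1217

Answer: 1217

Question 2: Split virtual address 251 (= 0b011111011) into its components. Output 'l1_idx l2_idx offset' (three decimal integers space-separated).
Answer: 3 3 11

Derivation:
vaddr = 251 = 0b011111011
  top 3 bits -> l1_idx = 3
  next 2 bits -> l2_idx = 3
  bottom 4 bits -> offset = 11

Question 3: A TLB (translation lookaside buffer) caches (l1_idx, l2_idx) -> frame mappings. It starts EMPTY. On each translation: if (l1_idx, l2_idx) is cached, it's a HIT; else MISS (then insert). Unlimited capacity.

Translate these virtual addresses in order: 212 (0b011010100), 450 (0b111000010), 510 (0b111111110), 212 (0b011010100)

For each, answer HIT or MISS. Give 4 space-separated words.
vaddr=212: (3,1) not in TLB -> MISS, insert
vaddr=450: (7,0) not in TLB -> MISS, insert
vaddr=510: (7,3) not in TLB -> MISS, insert
vaddr=212: (3,1) in TLB -> HIT

Answer: MISS MISS MISS HIT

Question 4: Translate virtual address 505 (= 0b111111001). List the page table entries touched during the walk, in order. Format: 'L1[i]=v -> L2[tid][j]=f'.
vaddr = 505 = 0b111111001
Split: l1_idx=7, l2_idx=3, offset=9

Answer: L1[7]=0 -> L2[0][3]=90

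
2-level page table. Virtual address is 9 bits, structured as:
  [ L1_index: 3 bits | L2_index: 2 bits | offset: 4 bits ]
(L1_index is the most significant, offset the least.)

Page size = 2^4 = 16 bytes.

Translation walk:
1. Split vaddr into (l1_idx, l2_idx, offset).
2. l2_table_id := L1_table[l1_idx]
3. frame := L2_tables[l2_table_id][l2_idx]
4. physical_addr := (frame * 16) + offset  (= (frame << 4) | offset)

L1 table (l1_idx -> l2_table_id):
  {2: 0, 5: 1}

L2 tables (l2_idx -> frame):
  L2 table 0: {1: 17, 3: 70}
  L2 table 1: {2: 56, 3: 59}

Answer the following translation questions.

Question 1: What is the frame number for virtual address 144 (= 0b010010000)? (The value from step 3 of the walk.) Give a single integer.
vaddr = 144: l1_idx=2, l2_idx=1
L1[2] = 0; L2[0][1] = 17

Answer: 17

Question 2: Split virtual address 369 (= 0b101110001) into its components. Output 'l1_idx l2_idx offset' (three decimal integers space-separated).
Answer: 5 3 1

Derivation:
vaddr = 369 = 0b101110001
  top 3 bits -> l1_idx = 5
  next 2 bits -> l2_idx = 3
  bottom 4 bits -> offset = 1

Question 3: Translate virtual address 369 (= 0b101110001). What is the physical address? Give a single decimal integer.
vaddr = 369 = 0b101110001
Split: l1_idx=5, l2_idx=3, offset=1
L1[5] = 1
L2[1][3] = 59
paddr = 59 * 16 + 1 = 945

Answer: 945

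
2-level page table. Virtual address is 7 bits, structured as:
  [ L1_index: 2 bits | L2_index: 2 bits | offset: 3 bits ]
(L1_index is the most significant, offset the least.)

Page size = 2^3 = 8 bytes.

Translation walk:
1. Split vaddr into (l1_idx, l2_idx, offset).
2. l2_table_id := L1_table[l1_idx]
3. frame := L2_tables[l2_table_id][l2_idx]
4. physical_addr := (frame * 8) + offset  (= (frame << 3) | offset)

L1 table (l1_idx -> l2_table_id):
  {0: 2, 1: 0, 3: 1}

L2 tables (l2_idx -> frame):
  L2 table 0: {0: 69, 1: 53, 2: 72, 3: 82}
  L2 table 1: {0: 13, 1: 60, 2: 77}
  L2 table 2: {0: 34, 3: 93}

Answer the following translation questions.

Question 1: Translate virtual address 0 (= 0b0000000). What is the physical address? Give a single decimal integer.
Answer: 272

Derivation:
vaddr = 0 = 0b0000000
Split: l1_idx=0, l2_idx=0, offset=0
L1[0] = 2
L2[2][0] = 34
paddr = 34 * 8 + 0 = 272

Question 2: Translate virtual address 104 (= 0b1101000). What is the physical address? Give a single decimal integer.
Answer: 480

Derivation:
vaddr = 104 = 0b1101000
Split: l1_idx=3, l2_idx=1, offset=0
L1[3] = 1
L2[1][1] = 60
paddr = 60 * 8 + 0 = 480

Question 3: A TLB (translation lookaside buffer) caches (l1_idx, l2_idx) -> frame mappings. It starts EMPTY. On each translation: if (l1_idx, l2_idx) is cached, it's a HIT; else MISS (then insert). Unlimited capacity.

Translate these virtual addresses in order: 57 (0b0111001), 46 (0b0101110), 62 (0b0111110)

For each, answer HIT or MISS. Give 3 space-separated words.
vaddr=57: (1,3) not in TLB -> MISS, insert
vaddr=46: (1,1) not in TLB -> MISS, insert
vaddr=62: (1,3) in TLB -> HIT

Answer: MISS MISS HIT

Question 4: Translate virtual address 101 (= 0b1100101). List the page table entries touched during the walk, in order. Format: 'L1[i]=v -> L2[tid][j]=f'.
vaddr = 101 = 0b1100101
Split: l1_idx=3, l2_idx=0, offset=5

Answer: L1[3]=1 -> L2[1][0]=13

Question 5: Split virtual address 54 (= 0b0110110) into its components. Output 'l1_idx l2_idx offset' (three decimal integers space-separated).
Answer: 1 2 6

Derivation:
vaddr = 54 = 0b0110110
  top 2 bits -> l1_idx = 1
  next 2 bits -> l2_idx = 2
  bottom 3 bits -> offset = 6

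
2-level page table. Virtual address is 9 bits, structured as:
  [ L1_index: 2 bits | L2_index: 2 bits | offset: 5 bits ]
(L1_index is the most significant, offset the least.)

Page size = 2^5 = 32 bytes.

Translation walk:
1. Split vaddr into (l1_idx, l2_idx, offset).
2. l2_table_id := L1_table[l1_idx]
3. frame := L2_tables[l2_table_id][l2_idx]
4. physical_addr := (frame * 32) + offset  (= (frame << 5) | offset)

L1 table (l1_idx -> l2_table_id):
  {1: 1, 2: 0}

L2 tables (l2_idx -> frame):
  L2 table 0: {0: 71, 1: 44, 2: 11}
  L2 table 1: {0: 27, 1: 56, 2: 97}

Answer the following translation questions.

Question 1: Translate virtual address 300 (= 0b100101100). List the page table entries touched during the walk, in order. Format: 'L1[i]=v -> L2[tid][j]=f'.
vaddr = 300 = 0b100101100
Split: l1_idx=2, l2_idx=1, offset=12

Answer: L1[2]=0 -> L2[0][1]=44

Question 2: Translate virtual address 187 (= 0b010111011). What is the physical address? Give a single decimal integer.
vaddr = 187 = 0b010111011
Split: l1_idx=1, l2_idx=1, offset=27
L1[1] = 1
L2[1][1] = 56
paddr = 56 * 32 + 27 = 1819

Answer: 1819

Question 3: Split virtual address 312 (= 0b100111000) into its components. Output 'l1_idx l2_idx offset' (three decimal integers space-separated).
vaddr = 312 = 0b100111000
  top 2 bits -> l1_idx = 2
  next 2 bits -> l2_idx = 1
  bottom 5 bits -> offset = 24

Answer: 2 1 24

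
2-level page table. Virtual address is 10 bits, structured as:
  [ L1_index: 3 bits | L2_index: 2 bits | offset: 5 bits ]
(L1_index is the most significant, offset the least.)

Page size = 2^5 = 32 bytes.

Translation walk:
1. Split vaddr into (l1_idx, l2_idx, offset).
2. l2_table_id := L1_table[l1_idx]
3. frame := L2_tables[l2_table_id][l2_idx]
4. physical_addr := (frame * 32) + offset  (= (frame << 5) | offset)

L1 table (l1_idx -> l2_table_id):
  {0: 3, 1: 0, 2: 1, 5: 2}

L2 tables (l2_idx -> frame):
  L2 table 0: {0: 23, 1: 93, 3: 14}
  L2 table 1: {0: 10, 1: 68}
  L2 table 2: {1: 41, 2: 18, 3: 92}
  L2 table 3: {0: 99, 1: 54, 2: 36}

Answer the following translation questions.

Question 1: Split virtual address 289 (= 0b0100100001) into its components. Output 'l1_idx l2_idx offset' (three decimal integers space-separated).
vaddr = 289 = 0b0100100001
  top 3 bits -> l1_idx = 2
  next 2 bits -> l2_idx = 1
  bottom 5 bits -> offset = 1

Answer: 2 1 1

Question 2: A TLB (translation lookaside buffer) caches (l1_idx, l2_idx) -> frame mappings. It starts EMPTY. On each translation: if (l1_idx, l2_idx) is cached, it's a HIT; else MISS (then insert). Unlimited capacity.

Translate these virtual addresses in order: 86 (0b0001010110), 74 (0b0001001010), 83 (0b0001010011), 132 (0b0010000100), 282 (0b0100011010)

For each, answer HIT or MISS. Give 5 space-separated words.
vaddr=86: (0,2) not in TLB -> MISS, insert
vaddr=74: (0,2) in TLB -> HIT
vaddr=83: (0,2) in TLB -> HIT
vaddr=132: (1,0) not in TLB -> MISS, insert
vaddr=282: (2,0) not in TLB -> MISS, insert

Answer: MISS HIT HIT MISS MISS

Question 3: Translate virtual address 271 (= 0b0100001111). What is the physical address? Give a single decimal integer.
vaddr = 271 = 0b0100001111
Split: l1_idx=2, l2_idx=0, offset=15
L1[2] = 1
L2[1][0] = 10
paddr = 10 * 32 + 15 = 335

Answer: 335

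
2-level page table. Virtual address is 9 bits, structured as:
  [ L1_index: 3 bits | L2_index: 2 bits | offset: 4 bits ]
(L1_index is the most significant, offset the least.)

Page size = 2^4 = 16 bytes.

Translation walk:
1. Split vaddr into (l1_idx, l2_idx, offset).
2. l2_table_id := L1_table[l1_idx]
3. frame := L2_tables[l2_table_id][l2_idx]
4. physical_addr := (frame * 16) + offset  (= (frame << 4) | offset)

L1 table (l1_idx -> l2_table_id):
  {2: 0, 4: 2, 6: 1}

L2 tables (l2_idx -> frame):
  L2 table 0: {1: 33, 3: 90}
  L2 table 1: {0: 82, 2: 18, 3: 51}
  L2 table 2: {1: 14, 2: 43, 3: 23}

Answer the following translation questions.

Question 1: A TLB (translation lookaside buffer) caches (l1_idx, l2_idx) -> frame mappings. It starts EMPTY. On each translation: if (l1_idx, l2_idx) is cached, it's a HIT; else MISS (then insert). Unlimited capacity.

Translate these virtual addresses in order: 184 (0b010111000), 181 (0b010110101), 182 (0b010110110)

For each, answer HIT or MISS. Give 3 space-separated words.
vaddr=184: (2,3) not in TLB -> MISS, insert
vaddr=181: (2,3) in TLB -> HIT
vaddr=182: (2,3) in TLB -> HIT

Answer: MISS HIT HIT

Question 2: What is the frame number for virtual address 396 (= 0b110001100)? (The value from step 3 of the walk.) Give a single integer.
vaddr = 396: l1_idx=6, l2_idx=0
L1[6] = 1; L2[1][0] = 82

Answer: 82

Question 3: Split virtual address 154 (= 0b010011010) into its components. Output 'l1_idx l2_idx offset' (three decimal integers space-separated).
vaddr = 154 = 0b010011010
  top 3 bits -> l1_idx = 2
  next 2 bits -> l2_idx = 1
  bottom 4 bits -> offset = 10

Answer: 2 1 10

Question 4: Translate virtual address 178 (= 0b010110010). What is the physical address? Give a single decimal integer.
vaddr = 178 = 0b010110010
Split: l1_idx=2, l2_idx=3, offset=2
L1[2] = 0
L2[0][3] = 90
paddr = 90 * 16 + 2 = 1442

Answer: 1442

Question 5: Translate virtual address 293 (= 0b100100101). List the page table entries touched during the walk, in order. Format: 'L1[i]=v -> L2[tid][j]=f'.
vaddr = 293 = 0b100100101
Split: l1_idx=4, l2_idx=2, offset=5

Answer: L1[4]=2 -> L2[2][2]=43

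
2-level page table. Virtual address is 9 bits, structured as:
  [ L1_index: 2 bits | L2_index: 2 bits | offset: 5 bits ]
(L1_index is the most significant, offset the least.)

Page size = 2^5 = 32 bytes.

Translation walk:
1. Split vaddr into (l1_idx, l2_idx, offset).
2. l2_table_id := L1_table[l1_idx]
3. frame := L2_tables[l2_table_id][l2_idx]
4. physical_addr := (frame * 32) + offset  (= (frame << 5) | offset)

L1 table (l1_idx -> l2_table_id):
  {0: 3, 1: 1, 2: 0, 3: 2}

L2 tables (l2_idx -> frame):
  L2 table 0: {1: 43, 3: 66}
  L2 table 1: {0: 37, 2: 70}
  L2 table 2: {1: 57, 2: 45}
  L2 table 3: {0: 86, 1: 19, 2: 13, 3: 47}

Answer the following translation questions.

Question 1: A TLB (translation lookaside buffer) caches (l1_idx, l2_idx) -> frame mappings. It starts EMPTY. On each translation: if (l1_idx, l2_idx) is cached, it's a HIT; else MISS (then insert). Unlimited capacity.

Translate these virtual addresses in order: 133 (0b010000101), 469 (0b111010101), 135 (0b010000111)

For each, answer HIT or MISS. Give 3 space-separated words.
vaddr=133: (1,0) not in TLB -> MISS, insert
vaddr=469: (3,2) not in TLB -> MISS, insert
vaddr=135: (1,0) in TLB -> HIT

Answer: MISS MISS HIT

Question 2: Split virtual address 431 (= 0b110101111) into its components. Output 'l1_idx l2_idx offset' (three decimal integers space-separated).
vaddr = 431 = 0b110101111
  top 2 bits -> l1_idx = 3
  next 2 bits -> l2_idx = 1
  bottom 5 bits -> offset = 15

Answer: 3 1 15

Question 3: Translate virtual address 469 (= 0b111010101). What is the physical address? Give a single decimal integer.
Answer: 1461

Derivation:
vaddr = 469 = 0b111010101
Split: l1_idx=3, l2_idx=2, offset=21
L1[3] = 2
L2[2][2] = 45
paddr = 45 * 32 + 21 = 1461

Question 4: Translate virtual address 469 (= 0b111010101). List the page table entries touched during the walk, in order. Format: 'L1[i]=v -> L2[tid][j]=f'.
Answer: L1[3]=2 -> L2[2][2]=45

Derivation:
vaddr = 469 = 0b111010101
Split: l1_idx=3, l2_idx=2, offset=21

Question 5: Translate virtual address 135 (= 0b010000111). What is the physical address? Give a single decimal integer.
Answer: 1191

Derivation:
vaddr = 135 = 0b010000111
Split: l1_idx=1, l2_idx=0, offset=7
L1[1] = 1
L2[1][0] = 37
paddr = 37 * 32 + 7 = 1191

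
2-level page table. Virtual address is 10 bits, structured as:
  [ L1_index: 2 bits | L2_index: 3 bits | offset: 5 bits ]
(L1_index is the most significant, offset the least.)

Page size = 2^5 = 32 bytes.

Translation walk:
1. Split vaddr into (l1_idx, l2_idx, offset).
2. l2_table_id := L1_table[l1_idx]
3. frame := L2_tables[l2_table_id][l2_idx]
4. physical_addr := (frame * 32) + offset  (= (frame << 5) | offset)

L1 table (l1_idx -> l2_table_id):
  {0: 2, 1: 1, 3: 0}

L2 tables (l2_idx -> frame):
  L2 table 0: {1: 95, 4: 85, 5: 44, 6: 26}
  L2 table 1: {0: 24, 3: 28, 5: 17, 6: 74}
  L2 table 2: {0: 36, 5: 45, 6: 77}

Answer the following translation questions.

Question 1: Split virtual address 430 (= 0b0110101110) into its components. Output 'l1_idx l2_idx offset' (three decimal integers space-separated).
Answer: 1 5 14

Derivation:
vaddr = 430 = 0b0110101110
  top 2 bits -> l1_idx = 1
  next 3 bits -> l2_idx = 5
  bottom 5 bits -> offset = 14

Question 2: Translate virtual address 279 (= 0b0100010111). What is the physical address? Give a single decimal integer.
Answer: 791

Derivation:
vaddr = 279 = 0b0100010111
Split: l1_idx=1, l2_idx=0, offset=23
L1[1] = 1
L2[1][0] = 24
paddr = 24 * 32 + 23 = 791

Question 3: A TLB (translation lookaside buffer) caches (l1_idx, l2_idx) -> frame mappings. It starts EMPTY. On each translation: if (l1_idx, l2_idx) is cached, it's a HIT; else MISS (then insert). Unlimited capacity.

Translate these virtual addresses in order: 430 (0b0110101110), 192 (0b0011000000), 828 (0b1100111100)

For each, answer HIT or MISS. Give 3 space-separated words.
vaddr=430: (1,5) not in TLB -> MISS, insert
vaddr=192: (0,6) not in TLB -> MISS, insert
vaddr=828: (3,1) not in TLB -> MISS, insert

Answer: MISS MISS MISS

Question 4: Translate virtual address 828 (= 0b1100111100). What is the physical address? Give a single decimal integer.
vaddr = 828 = 0b1100111100
Split: l1_idx=3, l2_idx=1, offset=28
L1[3] = 0
L2[0][1] = 95
paddr = 95 * 32 + 28 = 3068

Answer: 3068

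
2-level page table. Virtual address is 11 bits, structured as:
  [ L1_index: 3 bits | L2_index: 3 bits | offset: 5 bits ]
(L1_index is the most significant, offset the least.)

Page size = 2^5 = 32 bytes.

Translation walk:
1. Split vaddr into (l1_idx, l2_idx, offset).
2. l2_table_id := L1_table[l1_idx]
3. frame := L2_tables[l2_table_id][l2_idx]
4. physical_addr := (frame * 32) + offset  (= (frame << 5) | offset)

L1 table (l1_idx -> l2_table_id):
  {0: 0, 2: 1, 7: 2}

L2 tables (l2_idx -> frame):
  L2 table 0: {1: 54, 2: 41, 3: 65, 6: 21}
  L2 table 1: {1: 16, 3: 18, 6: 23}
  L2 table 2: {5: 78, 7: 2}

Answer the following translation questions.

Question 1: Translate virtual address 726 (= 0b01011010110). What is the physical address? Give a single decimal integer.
Answer: 758

Derivation:
vaddr = 726 = 0b01011010110
Split: l1_idx=2, l2_idx=6, offset=22
L1[2] = 1
L2[1][6] = 23
paddr = 23 * 32 + 22 = 758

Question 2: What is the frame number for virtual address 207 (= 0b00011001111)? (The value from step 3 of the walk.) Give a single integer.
Answer: 21

Derivation:
vaddr = 207: l1_idx=0, l2_idx=6
L1[0] = 0; L2[0][6] = 21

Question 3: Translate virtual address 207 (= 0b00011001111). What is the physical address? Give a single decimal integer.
vaddr = 207 = 0b00011001111
Split: l1_idx=0, l2_idx=6, offset=15
L1[0] = 0
L2[0][6] = 21
paddr = 21 * 32 + 15 = 687

Answer: 687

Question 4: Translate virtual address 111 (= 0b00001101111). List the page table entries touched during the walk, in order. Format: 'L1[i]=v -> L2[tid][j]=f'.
vaddr = 111 = 0b00001101111
Split: l1_idx=0, l2_idx=3, offset=15

Answer: L1[0]=0 -> L2[0][3]=65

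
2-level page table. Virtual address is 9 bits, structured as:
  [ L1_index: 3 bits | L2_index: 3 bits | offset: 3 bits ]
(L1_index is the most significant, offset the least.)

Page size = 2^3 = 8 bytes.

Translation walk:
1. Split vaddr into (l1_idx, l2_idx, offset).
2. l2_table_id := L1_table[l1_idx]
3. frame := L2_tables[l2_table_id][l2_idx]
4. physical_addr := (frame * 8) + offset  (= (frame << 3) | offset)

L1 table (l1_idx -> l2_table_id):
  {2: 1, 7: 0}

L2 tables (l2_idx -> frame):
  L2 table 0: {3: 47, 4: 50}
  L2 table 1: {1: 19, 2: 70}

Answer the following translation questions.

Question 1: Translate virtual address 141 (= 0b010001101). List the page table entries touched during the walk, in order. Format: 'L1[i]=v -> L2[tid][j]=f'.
Answer: L1[2]=1 -> L2[1][1]=19

Derivation:
vaddr = 141 = 0b010001101
Split: l1_idx=2, l2_idx=1, offset=5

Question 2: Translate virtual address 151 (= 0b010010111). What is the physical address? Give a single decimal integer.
Answer: 567

Derivation:
vaddr = 151 = 0b010010111
Split: l1_idx=2, l2_idx=2, offset=7
L1[2] = 1
L2[1][2] = 70
paddr = 70 * 8 + 7 = 567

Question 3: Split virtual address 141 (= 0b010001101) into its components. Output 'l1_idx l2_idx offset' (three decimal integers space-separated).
vaddr = 141 = 0b010001101
  top 3 bits -> l1_idx = 2
  next 3 bits -> l2_idx = 1
  bottom 3 bits -> offset = 5

Answer: 2 1 5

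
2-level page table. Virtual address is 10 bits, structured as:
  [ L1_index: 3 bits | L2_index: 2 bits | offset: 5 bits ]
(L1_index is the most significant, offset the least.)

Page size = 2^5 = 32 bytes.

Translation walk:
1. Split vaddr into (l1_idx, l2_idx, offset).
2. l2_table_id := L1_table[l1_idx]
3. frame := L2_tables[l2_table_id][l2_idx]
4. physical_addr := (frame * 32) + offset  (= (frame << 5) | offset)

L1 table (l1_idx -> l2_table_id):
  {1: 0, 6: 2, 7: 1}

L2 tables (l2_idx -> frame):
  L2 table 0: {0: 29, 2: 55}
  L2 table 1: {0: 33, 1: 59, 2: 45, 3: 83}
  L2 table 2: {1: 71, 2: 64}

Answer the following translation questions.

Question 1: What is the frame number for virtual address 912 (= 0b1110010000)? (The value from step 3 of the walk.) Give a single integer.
Answer: 33

Derivation:
vaddr = 912: l1_idx=7, l2_idx=0
L1[7] = 1; L2[1][0] = 33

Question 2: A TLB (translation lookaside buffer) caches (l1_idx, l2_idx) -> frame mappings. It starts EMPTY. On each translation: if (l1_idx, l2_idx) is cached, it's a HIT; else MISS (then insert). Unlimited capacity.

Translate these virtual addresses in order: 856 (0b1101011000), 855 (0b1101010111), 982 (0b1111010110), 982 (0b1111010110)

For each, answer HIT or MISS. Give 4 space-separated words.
vaddr=856: (6,2) not in TLB -> MISS, insert
vaddr=855: (6,2) in TLB -> HIT
vaddr=982: (7,2) not in TLB -> MISS, insert
vaddr=982: (7,2) in TLB -> HIT

Answer: MISS HIT MISS HIT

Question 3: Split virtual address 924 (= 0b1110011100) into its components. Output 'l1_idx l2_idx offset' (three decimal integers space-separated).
vaddr = 924 = 0b1110011100
  top 3 bits -> l1_idx = 7
  next 2 bits -> l2_idx = 0
  bottom 5 bits -> offset = 28

Answer: 7 0 28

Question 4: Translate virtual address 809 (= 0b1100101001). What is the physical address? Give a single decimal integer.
Answer: 2281

Derivation:
vaddr = 809 = 0b1100101001
Split: l1_idx=6, l2_idx=1, offset=9
L1[6] = 2
L2[2][1] = 71
paddr = 71 * 32 + 9 = 2281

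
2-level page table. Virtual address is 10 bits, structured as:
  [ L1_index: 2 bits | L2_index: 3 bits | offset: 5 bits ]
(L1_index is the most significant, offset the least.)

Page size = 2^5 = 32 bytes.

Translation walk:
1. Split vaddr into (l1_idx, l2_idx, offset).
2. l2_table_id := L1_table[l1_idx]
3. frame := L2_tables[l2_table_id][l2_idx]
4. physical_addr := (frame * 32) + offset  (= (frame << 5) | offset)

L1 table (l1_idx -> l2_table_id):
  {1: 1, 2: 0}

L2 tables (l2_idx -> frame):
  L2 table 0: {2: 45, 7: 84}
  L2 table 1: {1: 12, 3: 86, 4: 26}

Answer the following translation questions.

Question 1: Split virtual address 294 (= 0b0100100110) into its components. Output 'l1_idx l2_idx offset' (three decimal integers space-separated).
vaddr = 294 = 0b0100100110
  top 2 bits -> l1_idx = 1
  next 3 bits -> l2_idx = 1
  bottom 5 bits -> offset = 6

Answer: 1 1 6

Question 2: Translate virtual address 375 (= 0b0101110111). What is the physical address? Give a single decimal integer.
Answer: 2775

Derivation:
vaddr = 375 = 0b0101110111
Split: l1_idx=1, l2_idx=3, offset=23
L1[1] = 1
L2[1][3] = 86
paddr = 86 * 32 + 23 = 2775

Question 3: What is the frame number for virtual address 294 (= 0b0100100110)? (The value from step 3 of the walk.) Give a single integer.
vaddr = 294: l1_idx=1, l2_idx=1
L1[1] = 1; L2[1][1] = 12

Answer: 12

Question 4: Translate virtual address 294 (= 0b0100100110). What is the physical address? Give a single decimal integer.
Answer: 390

Derivation:
vaddr = 294 = 0b0100100110
Split: l1_idx=1, l2_idx=1, offset=6
L1[1] = 1
L2[1][1] = 12
paddr = 12 * 32 + 6 = 390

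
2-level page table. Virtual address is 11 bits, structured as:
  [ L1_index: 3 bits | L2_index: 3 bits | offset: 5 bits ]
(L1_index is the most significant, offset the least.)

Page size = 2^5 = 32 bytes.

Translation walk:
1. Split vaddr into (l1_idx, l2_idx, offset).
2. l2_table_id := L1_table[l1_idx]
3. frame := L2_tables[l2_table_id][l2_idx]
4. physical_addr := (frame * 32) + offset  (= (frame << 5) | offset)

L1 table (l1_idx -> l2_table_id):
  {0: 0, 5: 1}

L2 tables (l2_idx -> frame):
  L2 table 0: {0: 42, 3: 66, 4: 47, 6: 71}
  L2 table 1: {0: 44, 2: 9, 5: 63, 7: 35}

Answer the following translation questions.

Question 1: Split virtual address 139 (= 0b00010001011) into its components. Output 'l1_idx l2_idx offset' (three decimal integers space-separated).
Answer: 0 4 11

Derivation:
vaddr = 139 = 0b00010001011
  top 3 bits -> l1_idx = 0
  next 3 bits -> l2_idx = 4
  bottom 5 bits -> offset = 11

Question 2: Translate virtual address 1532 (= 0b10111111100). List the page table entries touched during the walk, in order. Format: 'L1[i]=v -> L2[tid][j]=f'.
vaddr = 1532 = 0b10111111100
Split: l1_idx=5, l2_idx=7, offset=28

Answer: L1[5]=1 -> L2[1][7]=35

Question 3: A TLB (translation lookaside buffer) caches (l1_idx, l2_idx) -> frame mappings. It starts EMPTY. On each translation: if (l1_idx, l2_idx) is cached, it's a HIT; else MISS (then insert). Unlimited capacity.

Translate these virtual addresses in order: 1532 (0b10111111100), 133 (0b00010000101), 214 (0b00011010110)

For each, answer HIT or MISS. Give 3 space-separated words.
vaddr=1532: (5,7) not in TLB -> MISS, insert
vaddr=133: (0,4) not in TLB -> MISS, insert
vaddr=214: (0,6) not in TLB -> MISS, insert

Answer: MISS MISS MISS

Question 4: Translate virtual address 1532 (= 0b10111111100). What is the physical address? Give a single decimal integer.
Answer: 1148

Derivation:
vaddr = 1532 = 0b10111111100
Split: l1_idx=5, l2_idx=7, offset=28
L1[5] = 1
L2[1][7] = 35
paddr = 35 * 32 + 28 = 1148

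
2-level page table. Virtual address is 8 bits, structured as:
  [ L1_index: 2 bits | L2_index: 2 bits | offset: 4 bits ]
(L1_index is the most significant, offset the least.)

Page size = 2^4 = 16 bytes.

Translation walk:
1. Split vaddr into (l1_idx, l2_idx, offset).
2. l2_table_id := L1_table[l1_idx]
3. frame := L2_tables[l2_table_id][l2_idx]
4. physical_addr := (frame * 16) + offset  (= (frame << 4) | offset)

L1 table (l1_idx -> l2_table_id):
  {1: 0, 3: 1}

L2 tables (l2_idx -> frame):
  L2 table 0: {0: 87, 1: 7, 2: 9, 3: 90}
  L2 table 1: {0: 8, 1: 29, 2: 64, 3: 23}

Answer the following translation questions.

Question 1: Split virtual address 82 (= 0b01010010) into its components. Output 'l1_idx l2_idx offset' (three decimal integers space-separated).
vaddr = 82 = 0b01010010
  top 2 bits -> l1_idx = 1
  next 2 bits -> l2_idx = 1
  bottom 4 bits -> offset = 2

Answer: 1 1 2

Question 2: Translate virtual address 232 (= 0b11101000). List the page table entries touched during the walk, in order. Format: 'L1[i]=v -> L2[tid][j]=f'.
vaddr = 232 = 0b11101000
Split: l1_idx=3, l2_idx=2, offset=8

Answer: L1[3]=1 -> L2[1][2]=64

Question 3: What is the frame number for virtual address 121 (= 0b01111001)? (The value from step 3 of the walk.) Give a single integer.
Answer: 90

Derivation:
vaddr = 121: l1_idx=1, l2_idx=3
L1[1] = 0; L2[0][3] = 90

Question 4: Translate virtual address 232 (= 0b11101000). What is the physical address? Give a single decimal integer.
Answer: 1032

Derivation:
vaddr = 232 = 0b11101000
Split: l1_idx=3, l2_idx=2, offset=8
L1[3] = 1
L2[1][2] = 64
paddr = 64 * 16 + 8 = 1032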